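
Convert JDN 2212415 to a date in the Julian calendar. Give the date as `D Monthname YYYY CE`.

6 April 1345 CE

The proleptic Gregorian equivalent of JDN 2212415 is 14 April 1345.
In the Julian calendar that day is 6 April 1345 CE.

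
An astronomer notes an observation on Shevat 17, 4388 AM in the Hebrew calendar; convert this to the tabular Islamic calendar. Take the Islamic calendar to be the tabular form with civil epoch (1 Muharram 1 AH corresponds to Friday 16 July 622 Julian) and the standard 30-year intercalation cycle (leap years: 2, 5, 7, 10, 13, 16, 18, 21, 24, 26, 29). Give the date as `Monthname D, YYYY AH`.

The source date corresponds to 1 February 628 in the proleptic Gregorian calendar (JDN 1950463).
That day falls on 16 Ramadan 6 AH in the tabular Islamic calendar.

Ramadan 16, 6 AH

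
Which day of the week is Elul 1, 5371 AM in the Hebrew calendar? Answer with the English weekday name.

Wednesday

This is JDN 2309687 (10 August 1611 Gregorian).
Since JDN mod 7 = 2 (0 = Monday), the day is Wednesday.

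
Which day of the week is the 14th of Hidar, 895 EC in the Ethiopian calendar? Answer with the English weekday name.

Wednesday

Equivalently 15 November 902 Gregorian, JDN 2050827.
Since JDN mod 7 = 2 (0 = Monday), the day is Wednesday.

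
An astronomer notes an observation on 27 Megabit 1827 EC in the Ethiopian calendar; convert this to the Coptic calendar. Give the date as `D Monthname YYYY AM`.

Both dates share Julian Day Number 2391373; in the Coptic calendar that is 27 Paremhat 1551 AM.

27 Paremhat 1551 AM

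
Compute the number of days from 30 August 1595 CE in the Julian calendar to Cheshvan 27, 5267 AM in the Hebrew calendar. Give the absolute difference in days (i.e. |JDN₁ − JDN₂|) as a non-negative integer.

JDN of the first date = 2303873.
JDN of the second date = 2271442.
|2271442 − 2303873| = 32431.

32431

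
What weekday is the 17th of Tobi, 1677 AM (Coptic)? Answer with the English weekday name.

This is JDN 2437325 (25 January 1961 Gregorian).
Since JDN mod 7 = 2 (0 = Monday), the day is Wednesday.

Wednesday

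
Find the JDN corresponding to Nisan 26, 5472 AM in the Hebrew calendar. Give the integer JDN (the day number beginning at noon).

In the Gregorian calendar the same day is 2 May 1712.
JDN 2400001 is 17 November 1858 CE (Gregorian), MJD 0; the target day is −53524 days from there, so JDN = 2346477.

2346477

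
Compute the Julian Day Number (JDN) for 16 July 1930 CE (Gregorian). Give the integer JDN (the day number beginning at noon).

2426174

JDN 2400001 is 17 November 1858 CE (Gregorian), MJD 0; the target day is +26173 days from there, so JDN = 2426174.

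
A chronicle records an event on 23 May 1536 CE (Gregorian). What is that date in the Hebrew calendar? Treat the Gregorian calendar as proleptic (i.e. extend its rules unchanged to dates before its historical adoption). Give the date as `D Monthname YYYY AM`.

Both dates share Julian Day Number 2282215; in the Hebrew calendar that is 22 Iyar 5296 AM.

22 Iyar 5296 AM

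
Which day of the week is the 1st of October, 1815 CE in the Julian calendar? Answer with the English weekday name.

Friday

Equivalently 13 October 1815 Gregorian, JDN 2384260.
Since JDN mod 7 = 4 (0 = Monday), the day is Friday.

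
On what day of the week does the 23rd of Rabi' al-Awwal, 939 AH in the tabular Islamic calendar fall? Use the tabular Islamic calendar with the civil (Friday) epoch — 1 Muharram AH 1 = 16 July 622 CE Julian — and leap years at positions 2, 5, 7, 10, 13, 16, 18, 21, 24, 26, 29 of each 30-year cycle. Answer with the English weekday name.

Wednesday

This is JDN 2280917 (2 November 1532 Gregorian).
Since JDN mod 7 = 2 (0 = Monday), the day is Wednesday.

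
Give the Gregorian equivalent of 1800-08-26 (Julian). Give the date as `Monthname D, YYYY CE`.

September 7, 1800 CE

For dates in this range the Gregorian date is 12 days ahead of the Julian.
26 August 1800 Julian + 12 days → 7 September 1800 Gregorian.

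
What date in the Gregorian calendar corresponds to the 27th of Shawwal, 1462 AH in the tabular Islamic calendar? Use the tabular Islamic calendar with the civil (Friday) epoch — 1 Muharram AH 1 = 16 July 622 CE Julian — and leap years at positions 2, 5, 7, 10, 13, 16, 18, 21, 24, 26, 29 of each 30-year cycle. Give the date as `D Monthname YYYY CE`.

3 November 2040 CE

Both dates share Julian Day Number 2466462; in the Gregorian calendar that is 3 November 2040 CE.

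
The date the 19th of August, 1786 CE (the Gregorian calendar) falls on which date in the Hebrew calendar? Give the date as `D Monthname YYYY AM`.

Both dates share Julian Day Number 2373614; in the Hebrew calendar that is 25 Av 5546 AM.

25 Av 5546 AM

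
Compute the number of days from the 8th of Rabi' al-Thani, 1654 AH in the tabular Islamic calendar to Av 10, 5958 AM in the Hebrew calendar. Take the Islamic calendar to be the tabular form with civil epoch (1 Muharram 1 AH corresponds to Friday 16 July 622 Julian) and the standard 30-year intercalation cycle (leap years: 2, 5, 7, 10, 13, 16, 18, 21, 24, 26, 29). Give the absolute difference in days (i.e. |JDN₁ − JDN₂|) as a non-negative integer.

First date → JDN 2534304; second date → JDN 2524087.
The interval is |2534304 − 2524087| = 10217 days.

10217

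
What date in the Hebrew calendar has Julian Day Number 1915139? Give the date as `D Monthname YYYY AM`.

11 Sivan 4291 AM

The proleptic Gregorian equivalent of JDN 1915139 is 16 May 531.
In the Hebrew calendar that day is 11 Sivan 4291 AM.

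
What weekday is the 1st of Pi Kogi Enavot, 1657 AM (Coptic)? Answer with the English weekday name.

Saturday

In the Gregorian calendar this is 6 September 1941 (JDN 2430244).
JDN 2430244 mod 7 = 5, and JDN 0 was a Monday, so this is a Saturday.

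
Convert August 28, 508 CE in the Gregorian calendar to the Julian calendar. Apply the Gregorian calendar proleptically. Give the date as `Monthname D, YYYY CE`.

August 26, 508 CE

For dates in this range the Gregorian date is 2 days ahead of the Julian.
28 August 508 Gregorian − 2 days → 26 August 508 Julian.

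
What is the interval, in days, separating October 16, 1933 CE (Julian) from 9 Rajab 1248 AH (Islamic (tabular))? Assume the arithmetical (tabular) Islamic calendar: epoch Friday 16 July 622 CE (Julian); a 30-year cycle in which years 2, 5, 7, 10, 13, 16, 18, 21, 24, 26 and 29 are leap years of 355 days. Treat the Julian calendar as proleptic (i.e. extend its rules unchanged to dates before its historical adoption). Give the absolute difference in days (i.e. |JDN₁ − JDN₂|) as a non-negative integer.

36855

First date → JDN 2427375; second date → JDN 2390520.
The interval is |2427375 − 2390520| = 36855 days.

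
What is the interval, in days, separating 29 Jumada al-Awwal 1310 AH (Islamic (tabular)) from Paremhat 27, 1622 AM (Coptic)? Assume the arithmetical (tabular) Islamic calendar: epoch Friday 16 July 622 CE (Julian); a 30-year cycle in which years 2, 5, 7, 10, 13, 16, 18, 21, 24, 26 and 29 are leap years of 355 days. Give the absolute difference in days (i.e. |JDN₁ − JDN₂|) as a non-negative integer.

First date → JDN 2412452; second date → JDN 2417306.
The interval is |2412452 − 2417306| = 4854 days.

4854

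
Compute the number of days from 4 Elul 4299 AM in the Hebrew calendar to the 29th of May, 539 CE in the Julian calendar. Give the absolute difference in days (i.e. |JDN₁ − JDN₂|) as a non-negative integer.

JDN of the first date = 1918143.
JDN of the second date = 1918076.
|1918076 − 1918143| = 67.

67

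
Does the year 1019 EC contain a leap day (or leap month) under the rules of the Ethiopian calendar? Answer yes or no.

yes

1019 mod 4 = 3; in the Ethiopian calendar a year is leap when year mod 4 = 3, so it is a leap year.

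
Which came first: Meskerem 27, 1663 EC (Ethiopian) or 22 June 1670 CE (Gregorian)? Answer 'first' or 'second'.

First date → JDN 2331292; second date → JDN 2331188.
JDN 2331188 < JDN 2331292, so the second date is earlier.

second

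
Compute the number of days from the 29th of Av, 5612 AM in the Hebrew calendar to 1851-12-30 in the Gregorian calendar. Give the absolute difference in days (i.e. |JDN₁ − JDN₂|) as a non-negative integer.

228

JDN of the first date = 2397715.
JDN of the second date = 2397487.
|2397487 − 2397715| = 228.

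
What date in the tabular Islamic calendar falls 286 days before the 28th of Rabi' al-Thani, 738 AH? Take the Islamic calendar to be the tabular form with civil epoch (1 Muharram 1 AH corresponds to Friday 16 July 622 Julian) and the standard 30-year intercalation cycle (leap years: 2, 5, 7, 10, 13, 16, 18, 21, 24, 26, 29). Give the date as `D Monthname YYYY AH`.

JDN of the 28th of Rabi' al-Thani, 738 AH = 2209724.
2209724 − 286 = 2209438.
JDN 2209438 in the tabular Islamic calendar is 8 Rajab 737 AH.

8 Rajab 737 AH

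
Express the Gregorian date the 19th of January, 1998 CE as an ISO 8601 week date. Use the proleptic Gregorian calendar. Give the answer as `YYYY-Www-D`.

The weekday is Monday (ISO weekday 1).
That Monday belongs to ISO week 4 of ISO year 1998.

1998-W04-1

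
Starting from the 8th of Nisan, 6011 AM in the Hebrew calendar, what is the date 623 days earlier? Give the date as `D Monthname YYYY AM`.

The starting date is JDN 2543311; 2543311 − 623 = 2542688.
JDN 2542688 corresponds to 7 Av 6009 AM.

7 Av 6009 AM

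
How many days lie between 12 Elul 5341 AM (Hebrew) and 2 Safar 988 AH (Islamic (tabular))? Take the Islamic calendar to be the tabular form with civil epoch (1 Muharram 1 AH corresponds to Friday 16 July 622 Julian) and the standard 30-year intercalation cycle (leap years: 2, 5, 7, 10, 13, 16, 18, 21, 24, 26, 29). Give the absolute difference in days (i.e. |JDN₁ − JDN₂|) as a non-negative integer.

First date → JDN 2298741; second date → JDN 2298231.
The interval is |2298741 − 2298231| = 510 days.

510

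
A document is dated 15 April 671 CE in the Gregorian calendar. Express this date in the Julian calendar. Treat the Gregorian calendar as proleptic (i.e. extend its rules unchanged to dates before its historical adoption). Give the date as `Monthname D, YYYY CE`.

April 12, 671 CE

The Julian–Gregorian offset here is 3 days (Julian trailing).
15 April 671 Gregorian − 3 days → 12 April 671 Julian.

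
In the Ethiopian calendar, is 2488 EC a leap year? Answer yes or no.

no

2488 mod 4 = 0; in the Ethiopian calendar a year is leap when year mod 4 = 3, so it is a common year.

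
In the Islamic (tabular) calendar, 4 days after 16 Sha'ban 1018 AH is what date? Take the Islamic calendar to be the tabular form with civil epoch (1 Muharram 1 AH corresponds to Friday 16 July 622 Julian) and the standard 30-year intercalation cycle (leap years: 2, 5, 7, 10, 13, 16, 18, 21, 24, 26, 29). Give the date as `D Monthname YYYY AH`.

The starting date is JDN 2309053; 2309053 + 4 = 2309057.
JDN 2309057 corresponds to 20 Sha'ban 1018 AH.

20 Sha'ban 1018 AH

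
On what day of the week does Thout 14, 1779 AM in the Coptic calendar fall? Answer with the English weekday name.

Sunday

Equivalently 24 September 2062 Gregorian, JDN 2474457.
Since JDN mod 7 = 6 (0 = Monday), the day is Sunday.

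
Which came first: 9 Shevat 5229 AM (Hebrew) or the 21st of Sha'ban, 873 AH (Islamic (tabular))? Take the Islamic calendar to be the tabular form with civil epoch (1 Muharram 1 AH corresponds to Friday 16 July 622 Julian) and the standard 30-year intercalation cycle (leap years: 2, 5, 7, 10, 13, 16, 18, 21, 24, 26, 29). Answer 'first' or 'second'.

First date → JDN 2257632; second date → JDN 2257675.
JDN 2257632 < JDN 2257675, so the first date is earlier.

first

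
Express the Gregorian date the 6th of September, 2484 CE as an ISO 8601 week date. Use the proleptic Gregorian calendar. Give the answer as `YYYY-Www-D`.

The weekday is Wednesday (ISO weekday 3).
That Wednesday belongs to ISO week 36 of ISO year 2484.

2484-W36-3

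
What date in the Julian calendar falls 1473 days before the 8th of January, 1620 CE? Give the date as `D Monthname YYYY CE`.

Counting 1473 days back from JDN 2312770 reaches JDN 2311297, which is 27 December 1615 CE.

27 December 1615 CE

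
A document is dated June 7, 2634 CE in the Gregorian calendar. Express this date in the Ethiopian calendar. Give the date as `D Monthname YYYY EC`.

25 Ginbot 2626 EC

Julian Day Number of the source date = 2683266.
Converting JDN 2683266 to the Ethiopian calendar gives 25 Ginbot 2626 EC.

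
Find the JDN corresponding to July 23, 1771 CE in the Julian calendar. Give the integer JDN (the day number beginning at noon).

2368119

Equivalently 3 August 1771 (Gregorian).
JDN 2299161 is 15 October 1582 CE (Gregorian); the target day is +68958 days from there, so JDN = 2368119.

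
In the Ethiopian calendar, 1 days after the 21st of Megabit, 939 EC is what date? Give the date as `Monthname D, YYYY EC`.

The starting date is JDN 2067025; 2067025 + 1 = 2067026.
JDN 2067026 corresponds to Megabit 22, 939 EC.

Megabit 22, 939 EC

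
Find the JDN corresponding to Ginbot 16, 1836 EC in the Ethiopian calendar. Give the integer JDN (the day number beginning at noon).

2394710

Equivalently 23 May 1844 (Gregorian).
JDN 2451545 is 1 January 2000 CE (Gregorian); the target day is −56835 days from there, so JDN = 2394710.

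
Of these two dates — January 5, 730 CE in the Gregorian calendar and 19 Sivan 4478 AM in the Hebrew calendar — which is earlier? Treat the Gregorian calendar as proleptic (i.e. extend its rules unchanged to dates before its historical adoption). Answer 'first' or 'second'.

second

First date → JDN 1987691; second date → JDN 1983451.
JDN 1983451 < JDN 1987691, so the second date is earlier.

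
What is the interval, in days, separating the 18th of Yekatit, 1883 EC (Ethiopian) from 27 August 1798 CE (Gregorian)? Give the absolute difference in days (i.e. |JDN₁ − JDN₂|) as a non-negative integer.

33783

First date → JDN 2411788; second date → JDN 2378005.
The interval is |2411788 − 2378005| = 33783 days.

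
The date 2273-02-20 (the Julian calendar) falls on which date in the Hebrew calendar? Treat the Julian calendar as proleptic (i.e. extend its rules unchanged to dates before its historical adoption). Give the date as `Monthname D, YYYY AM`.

Adar 17, 6033 AM

Both dates share Julian Day Number 2551322; in the Hebrew calendar that is 17 Adar 6033 AM.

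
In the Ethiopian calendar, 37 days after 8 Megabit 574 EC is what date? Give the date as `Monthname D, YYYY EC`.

Miyazya 15, 574 EC

JDN of 8 Megabit 574 EC = 1933696.
1933696 + 37 = 1933733.
JDN 1933733 in the Ethiopian calendar is Miyazya 15, 574 EC.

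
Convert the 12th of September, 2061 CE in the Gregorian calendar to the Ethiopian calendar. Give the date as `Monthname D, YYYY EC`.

Meskerem 2, 2054 EC

Both dates share Julian Day Number 2474080; in the Ethiopian calendar that is 2 Meskerem 2054 EC.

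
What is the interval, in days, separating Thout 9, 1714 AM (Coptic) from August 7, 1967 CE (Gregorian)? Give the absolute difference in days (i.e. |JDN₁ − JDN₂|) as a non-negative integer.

11001

First date → JDN 2450711; second date → JDN 2439710.
The interval is |2450711 − 2439710| = 11001 days.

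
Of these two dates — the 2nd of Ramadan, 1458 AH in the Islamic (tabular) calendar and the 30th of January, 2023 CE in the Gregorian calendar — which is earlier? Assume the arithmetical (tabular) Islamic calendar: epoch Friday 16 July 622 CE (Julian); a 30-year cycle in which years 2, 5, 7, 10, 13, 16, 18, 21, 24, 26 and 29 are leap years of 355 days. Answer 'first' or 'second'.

second

The two dates have Julian Day Numbers 2464989 and 2459975 respectively.
Since 2459975 < 2464989, the second date comes first.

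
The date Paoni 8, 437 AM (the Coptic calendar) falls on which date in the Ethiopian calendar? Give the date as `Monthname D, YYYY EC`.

The source date corresponds to 6 June 721 in the proleptic Gregorian calendar (JDN 1984556).
That day falls on 8 Sene 713 EC in the Ethiopian calendar.

Sene 8, 713 EC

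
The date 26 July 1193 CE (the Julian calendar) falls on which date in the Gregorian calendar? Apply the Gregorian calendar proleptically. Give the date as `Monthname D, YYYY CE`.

August 2, 1193 CE

For dates in this range the Gregorian date is 7 days ahead of the Julian.
26 July 1193 Julian + 7 days → 2 August 1193 Gregorian.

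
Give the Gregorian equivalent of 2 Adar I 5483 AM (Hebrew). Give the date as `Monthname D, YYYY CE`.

February 7, 1723 CE

Julian Day Number of the source date = 2350410.
Converting JDN 2350410 to the Gregorian calendar gives 7 February 1723 CE.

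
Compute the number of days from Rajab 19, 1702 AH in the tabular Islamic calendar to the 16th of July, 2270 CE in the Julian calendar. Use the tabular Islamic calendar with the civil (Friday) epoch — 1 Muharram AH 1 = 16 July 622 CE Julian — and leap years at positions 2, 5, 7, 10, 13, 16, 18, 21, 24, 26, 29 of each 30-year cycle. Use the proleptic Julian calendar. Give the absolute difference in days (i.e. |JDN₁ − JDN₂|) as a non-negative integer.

First date → JDN 2551413; second date → JDN 2550372.
The interval is |2551413 − 2550372| = 1041 days.

1041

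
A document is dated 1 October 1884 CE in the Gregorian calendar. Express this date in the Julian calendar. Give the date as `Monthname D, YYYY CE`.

September 19, 1884 CE

At this point the Julian calendar is 12 days behind the Gregorian.
1 October 1884 Gregorian − 12 days → 19 September 1884 Julian.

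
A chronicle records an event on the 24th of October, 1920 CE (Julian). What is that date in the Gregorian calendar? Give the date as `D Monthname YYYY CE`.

6 November 1920 CE

At this point the Julian calendar is 13 days behind the Gregorian.
24 October 1920 Julian + 13 days → 6 November 1920 Gregorian.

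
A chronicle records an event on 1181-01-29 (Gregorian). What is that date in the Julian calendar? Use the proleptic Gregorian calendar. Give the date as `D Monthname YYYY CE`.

22 January 1181 CE

For dates in this range the Gregorian date is 7 days ahead of the Julian.
29 January 1181 Gregorian − 7 days → 22 January 1181 Julian.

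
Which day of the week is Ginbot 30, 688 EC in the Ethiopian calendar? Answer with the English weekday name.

In the proleptic Gregorian calendar this is 28 May 696 (JDN 1975417).
JDN 1975417 mod 7 = 3, and JDN 0 was a Monday, so this is a Thursday.

Thursday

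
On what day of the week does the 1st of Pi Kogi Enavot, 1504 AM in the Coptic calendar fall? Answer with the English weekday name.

This is JDN 2374361 (4 September 1788 Gregorian).
Since JDN mod 7 = 3 (0 = Monday), the day is Thursday.

Thursday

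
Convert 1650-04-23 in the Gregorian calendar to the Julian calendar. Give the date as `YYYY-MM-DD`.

1650-04-13

For dates in this range the Gregorian date is 10 days ahead of the Julian.
23 April 1650 Gregorian − 10 days → 13 April 1650 Julian.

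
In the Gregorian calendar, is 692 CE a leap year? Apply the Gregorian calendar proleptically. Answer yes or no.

yes

692 is divisible by 4 and not by 100, so it is a leap year.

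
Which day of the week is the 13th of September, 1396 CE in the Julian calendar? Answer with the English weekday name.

Equivalently 21 September 1396 Gregorian, JDN 2231203.
Since JDN mod 7 = 2 (0 = Monday), the day is Wednesday.

Wednesday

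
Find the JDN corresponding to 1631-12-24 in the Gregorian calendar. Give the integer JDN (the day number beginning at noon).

JDN 2299161 is 15 October 1582 CE (Gregorian); the target day is +17967 days from there, so JDN = 2317128.

2317128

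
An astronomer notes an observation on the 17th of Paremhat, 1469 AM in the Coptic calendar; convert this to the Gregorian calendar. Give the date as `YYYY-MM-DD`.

1753-03-24

Both dates share Julian Day Number 2361413; in the Gregorian calendar that is 24 March 1753 CE.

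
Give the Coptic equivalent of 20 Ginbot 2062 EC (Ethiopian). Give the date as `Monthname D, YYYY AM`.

Pashons 20, 1786 AM

Julian Day Number of the source date = 2477260.
Converting JDN 2477260 to the Coptic calendar gives 20 Pashons 1786 AM.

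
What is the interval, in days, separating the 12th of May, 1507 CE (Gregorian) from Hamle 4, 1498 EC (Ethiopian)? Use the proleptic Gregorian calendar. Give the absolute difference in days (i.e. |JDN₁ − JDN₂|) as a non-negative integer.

308

First date → JDN 2271611; second date → JDN 2271303.
The interval is |2271611 − 2271303| = 308 days.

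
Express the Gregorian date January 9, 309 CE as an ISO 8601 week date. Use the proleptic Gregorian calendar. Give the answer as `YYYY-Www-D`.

The weekday is Saturday (ISO weekday 6).
That Saturday belongs to ISO week 1 of ISO year 309.

0309-W01-6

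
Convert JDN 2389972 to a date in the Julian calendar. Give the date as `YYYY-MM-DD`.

1831-05-22

The Gregorian equivalent of JDN 2389972 is 3 June 1831.
In the Julian calendar that day is 1831-05-22.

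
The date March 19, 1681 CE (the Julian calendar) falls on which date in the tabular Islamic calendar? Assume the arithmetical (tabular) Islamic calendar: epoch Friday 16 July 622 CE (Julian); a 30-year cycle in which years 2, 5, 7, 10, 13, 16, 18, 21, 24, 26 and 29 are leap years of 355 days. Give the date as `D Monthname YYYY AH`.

9 Rabi' al-Awwal 1092 AH

Both dates share Julian Day Number 2335121; in the tabular Islamic calendar that is 9 Rabi' al-Awwal 1092 AH.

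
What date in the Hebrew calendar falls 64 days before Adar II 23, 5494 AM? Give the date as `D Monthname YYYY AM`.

19 Shevat 5494 AM

JDN of Adar II 23, 5494 AM = 2354477.
2354477 − 64 = 2354413.
JDN 2354413 in the Hebrew calendar is 19 Shevat 5494 AM.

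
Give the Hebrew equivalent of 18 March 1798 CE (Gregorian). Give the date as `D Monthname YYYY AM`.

1 Nisan 5558 AM

Both dates share Julian Day Number 2377843; in the Hebrew calendar that is 1 Nisan 5558 AM.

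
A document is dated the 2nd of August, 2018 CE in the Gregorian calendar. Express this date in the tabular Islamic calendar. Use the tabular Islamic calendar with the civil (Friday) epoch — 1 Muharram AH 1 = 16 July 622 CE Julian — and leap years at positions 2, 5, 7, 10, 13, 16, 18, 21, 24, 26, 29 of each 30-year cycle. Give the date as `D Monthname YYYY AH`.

20 Dhu al-Qa'dah 1439 AH

Julian Day Number of the source date = 2458333.
Converting JDN 2458333 to the tabular Islamic calendar gives 20 Dhu al-Qa'dah 1439 AH.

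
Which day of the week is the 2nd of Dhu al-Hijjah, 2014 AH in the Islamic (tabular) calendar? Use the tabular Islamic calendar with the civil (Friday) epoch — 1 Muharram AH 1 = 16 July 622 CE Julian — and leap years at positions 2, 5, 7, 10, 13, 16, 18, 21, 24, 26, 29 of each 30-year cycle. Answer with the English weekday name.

Equivalently 30 June 2576 Gregorian, JDN 2662106.
2662106 ≡ 6 (mod 7); counting from Monday = 0 gives Sunday.

Sunday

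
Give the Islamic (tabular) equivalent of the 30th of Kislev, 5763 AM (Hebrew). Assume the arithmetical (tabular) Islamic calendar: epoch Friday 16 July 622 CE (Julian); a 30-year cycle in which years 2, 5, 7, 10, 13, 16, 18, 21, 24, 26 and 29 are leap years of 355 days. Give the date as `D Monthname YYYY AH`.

30 Ramadan 1423 AH

Julian Day Number of the source date = 2452614.
Converting JDN 2452614 to the tabular Islamic calendar gives 30 Ramadan 1423 AH.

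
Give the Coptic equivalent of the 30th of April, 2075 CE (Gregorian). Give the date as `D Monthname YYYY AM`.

22 Parmouti 1791 AM

Both dates share Julian Day Number 2479058; in the Coptic calendar that is 22 Parmouti 1791 AM.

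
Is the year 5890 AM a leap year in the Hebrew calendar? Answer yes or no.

Hebrew year 5890 is year 19 of its 19-year Metonic cycle; leap years are at positions 3, 6, 8, 11, 14, 17, 19, so it is a leap year (13 months).

yes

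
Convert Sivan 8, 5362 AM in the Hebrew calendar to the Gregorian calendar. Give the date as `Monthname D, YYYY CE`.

Julian Day Number of the source date = 2306326.
Converting JDN 2306326 to the Gregorian calendar gives 28 May 1602 CE.

May 28, 1602 CE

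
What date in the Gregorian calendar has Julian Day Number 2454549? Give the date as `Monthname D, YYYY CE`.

March 23, 2008 CE

Counting from JDN 2299161 = 15 Oct 1582 gives an offset of 155388 days.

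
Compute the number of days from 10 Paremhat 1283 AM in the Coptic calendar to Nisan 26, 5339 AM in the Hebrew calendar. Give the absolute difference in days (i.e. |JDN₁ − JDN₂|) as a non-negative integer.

JDN of the first date = 2293469.
JDN of the second date = 2297899.
|2297899 − 2293469| = 4430.

4430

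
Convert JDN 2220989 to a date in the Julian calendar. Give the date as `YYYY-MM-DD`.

1368-09-26

JDN 2220989 is 4 October 1368 in the proleptic Gregorian calendar.
In the Julian calendar that day is 1368-09-26.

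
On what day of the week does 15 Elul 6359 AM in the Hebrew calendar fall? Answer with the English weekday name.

This is JDN 2670565 (28 August 2599 Gregorian).
Since JDN mod 7 = 2 (0 = Monday), the day is Wednesday.

Wednesday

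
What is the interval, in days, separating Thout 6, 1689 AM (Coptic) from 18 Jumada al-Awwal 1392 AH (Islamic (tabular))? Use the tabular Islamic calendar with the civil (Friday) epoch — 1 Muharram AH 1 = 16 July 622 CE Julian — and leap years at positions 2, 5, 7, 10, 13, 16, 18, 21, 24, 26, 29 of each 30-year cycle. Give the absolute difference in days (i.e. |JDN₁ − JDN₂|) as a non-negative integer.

78

JDN of the first date = 2441577.
JDN of the second date = 2441499.
|2441499 − 2441577| = 78.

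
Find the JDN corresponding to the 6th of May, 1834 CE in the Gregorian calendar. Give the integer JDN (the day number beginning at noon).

JDN 2299161 is 15 October 1582 CE (Gregorian); the target day is +91879 days from there, so JDN = 2391040.

2391040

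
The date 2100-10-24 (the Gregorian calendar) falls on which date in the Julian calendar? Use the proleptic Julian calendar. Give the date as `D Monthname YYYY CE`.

The Julian–Gregorian offset here is 14 days (Julian trailing).
24 October 2100 Gregorian − 14 days → 10 October 2100 Julian.

10 October 2100 CE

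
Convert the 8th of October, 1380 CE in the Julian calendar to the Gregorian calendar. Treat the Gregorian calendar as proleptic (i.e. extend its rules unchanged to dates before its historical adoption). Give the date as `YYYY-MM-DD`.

1380-10-16

The Julian–Gregorian offset here is 8 days (Julian trailing).
8 October 1380 Julian + 8 days → 16 October 1380 Gregorian.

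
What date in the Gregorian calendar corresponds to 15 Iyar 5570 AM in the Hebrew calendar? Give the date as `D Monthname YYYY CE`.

19 May 1810 CE

Both dates share Julian Day Number 2382287; in the Gregorian calendar that is 19 May 1810 CE.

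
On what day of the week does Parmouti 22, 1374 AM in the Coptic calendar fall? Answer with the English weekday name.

Saturday

Equivalently 27 April 1658 Gregorian, JDN 2326749.
2326749 ≡ 5 (mod 7); counting from Monday = 0 gives Saturday.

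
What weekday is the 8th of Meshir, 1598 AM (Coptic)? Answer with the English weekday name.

Tuesday

This is JDN 2408491 (14 February 1882 Gregorian).
Since JDN mod 7 = 1 (0 = Monday), the day is Tuesday.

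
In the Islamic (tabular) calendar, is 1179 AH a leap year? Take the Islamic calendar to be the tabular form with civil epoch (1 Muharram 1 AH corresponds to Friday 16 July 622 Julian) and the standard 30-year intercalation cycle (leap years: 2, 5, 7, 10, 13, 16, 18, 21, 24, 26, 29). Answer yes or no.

no

Year 1179 AH is year 9 of its 30-year cycle; leap positions are 2, 5, 7, 10, 13, 16, 18, 21, 24, 26, 29, so it is a common year (354 days).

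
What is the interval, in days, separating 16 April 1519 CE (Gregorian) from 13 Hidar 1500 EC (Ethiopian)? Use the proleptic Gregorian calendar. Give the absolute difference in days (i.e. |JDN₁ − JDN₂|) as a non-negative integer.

4165

First date → JDN 2275968; second date → JDN 2271803.
The interval is |2275968 − 2271803| = 4165 days.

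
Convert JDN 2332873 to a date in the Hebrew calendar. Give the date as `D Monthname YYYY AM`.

5 Shevat 5435 AM

The Gregorian equivalent of JDN 2332873 is 1 February 1675.
In the Hebrew calendar that day is 5 Shevat 5435 AM.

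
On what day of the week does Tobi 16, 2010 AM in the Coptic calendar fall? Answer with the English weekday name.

In the Gregorian calendar this is 26 January 2294 (JDN 2558952).
2558952 ≡ 4 (mod 7); counting from Monday = 0 gives Friday.

Friday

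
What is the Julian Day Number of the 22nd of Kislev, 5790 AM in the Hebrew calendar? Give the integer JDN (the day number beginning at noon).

2462470

Equivalently 29 November 2029 (Gregorian).
JDN 2299161 is 15 October 1582 CE (Gregorian); the target day is +163309 days from there, so JDN = 2462470.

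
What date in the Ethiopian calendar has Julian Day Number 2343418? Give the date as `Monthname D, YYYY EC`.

JDN 2343418 is 17 December 1703 in the Gregorian calendar.
In the Ethiopian calendar that day is Tahsas 9, 1696 EC.

Tahsas 9, 1696 EC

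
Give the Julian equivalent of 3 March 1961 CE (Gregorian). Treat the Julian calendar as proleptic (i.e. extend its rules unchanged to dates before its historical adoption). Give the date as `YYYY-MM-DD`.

At this point the Julian calendar is 13 days behind the Gregorian.
3 March 1961 Gregorian − 13 days → 18 February 1961 Julian.

1961-02-18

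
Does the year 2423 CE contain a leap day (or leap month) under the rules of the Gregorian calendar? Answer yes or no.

2423 is not divisible by 4, so it is a common year.

no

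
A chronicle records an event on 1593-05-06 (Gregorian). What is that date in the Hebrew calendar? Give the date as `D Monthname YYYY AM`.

Julian Day Number of the source date = 2303017.
Converting JDN 2303017 to the Hebrew calendar gives 4 Iyar 5353 AM.

4 Iyar 5353 AM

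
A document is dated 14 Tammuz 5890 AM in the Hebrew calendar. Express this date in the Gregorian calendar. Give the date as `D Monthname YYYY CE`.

Julian Day Number of the source date = 2499227.
Converting JDN 2499227 to the Gregorian calendar gives 20 July 2130 CE.

20 July 2130 CE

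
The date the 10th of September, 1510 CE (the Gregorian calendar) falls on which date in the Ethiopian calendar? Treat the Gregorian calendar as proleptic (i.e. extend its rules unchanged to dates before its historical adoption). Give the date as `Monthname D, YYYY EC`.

Julian Day Number of the source date = 2272828.
Converting JDN 2272828 to the Ethiopian calendar gives 3 Meskerem 1503 EC.

Meskerem 3, 1503 EC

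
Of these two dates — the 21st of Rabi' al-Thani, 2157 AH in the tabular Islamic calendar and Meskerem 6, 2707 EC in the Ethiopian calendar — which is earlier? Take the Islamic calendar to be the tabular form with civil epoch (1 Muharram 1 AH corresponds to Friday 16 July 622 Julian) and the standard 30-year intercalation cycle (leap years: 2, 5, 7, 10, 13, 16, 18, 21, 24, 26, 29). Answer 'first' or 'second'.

The two dates have Julian Day Numbers 2712564 and 2712592 respectively.
Since 2712564 < 2712592, the first date comes first.

first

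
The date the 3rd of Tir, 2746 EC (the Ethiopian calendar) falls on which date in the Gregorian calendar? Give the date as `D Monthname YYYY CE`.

Both dates share Julian Day Number 2726954; in the Gregorian calendar that is 17 January 2754 CE.

17 January 2754 CE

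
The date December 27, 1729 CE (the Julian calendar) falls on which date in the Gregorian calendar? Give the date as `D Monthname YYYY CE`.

The Julian–Gregorian offset here is 11 days (Julian trailing).
27 December 1729 Julian + 11 days → 7 January 1730 Gregorian.

7 January 1730 CE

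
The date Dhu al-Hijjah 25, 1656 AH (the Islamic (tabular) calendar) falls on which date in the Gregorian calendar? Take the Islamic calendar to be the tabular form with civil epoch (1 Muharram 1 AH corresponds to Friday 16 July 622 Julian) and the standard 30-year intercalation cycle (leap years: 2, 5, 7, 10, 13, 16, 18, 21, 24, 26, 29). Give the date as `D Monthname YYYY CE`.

Julian Day Number of the source date = 2535266.
Converting JDN 2535266 to the Gregorian calendar gives 22 March 2229 CE.

22 March 2229 CE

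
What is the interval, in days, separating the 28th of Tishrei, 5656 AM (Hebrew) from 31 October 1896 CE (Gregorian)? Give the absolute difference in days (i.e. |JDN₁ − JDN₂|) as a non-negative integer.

381

JDN of the first date = 2413483.
JDN of the second date = 2413864.
|2413864 − 2413483| = 381.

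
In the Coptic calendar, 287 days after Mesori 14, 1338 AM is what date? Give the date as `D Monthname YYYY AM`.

JDN of Mesori 14, 1338 AM = 2313712.
2313712 + 287 = 2313999.
JDN 2313999 in the Coptic calendar is 26 Pashons 1339 AM.

26 Pashons 1339 AM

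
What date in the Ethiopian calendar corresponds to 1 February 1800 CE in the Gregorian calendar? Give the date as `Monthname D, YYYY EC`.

Tir 25, 1792 EC

Both dates share Julian Day Number 2378528; in the Ethiopian calendar that is 25 Tir 1792 EC.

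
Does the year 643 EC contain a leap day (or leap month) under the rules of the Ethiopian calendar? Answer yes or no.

643 mod 4 = 3; in the Ethiopian calendar a year is leap when year mod 4 = 3, so it is a leap year.

yes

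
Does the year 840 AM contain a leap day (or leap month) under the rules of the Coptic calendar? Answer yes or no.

840 mod 4 = 0; in the Coptic calendar a year is leap when year mod 4 = 3, so it is a common year.

no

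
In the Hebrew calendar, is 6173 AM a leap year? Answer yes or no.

yes

Hebrew year 6173 is year 17 of its 19-year Metonic cycle; leap years are at positions 3, 6, 8, 11, 14, 17, 19, so it is a leap year (13 months).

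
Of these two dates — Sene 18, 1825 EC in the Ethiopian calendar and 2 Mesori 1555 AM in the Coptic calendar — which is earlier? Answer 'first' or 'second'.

first

First date → JDN 2390724; second date → JDN 2392959.
JDN 2390724 < JDN 2392959, so the first date is earlier.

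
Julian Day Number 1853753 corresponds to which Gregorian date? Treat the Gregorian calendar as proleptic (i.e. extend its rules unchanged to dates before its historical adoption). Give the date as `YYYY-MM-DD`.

0363-04-21

Counting from JDN 2299161 = 15 Oct 1582 gives an offset of -445408 days.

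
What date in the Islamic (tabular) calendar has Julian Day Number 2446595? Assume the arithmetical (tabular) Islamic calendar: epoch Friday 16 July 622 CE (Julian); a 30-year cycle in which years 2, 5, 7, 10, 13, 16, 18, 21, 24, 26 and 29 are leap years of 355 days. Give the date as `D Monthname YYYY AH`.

The Gregorian equivalent of JDN 2446595 is 13 June 1986.
In the tabular Islamic calendar that day is 5 Shawwal 1406 AH.

5 Shawwal 1406 AH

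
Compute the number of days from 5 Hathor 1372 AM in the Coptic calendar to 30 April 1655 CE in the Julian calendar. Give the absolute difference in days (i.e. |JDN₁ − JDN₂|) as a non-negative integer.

First date → JDN 2325852; second date → JDN 2325666.
The interval is |2325852 − 2325666| = 186 days.

186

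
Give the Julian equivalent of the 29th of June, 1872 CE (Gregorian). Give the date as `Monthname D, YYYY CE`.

June 17, 1872 CE

For dates in this range the Gregorian date is 12 days ahead of the Julian.
29 June 1872 Gregorian − 12 days → 17 June 1872 Julian.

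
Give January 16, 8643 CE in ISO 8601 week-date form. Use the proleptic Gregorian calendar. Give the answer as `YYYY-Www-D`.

The weekday is Monday (ISO weekday 1).
That Monday belongs to ISO week 3 of ISO year 8643.

8643-W03-1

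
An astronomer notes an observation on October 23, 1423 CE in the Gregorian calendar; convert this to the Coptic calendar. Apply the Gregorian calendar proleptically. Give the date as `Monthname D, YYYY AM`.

Paopi 16, 1140 AM

Both dates share Julian Day Number 2241095; in the Coptic calendar that is 16 Paopi 1140 AM.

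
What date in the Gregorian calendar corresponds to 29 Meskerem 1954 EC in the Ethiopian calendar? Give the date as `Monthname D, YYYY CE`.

October 9, 1961 CE

Julian Day Number of the source date = 2437582.
Converting JDN 2437582 to the Gregorian calendar gives 9 October 1961 CE.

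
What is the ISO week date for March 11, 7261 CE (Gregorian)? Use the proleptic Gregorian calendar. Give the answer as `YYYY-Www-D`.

The weekday is Friday (ISO weekday 5).
That Friday belongs to ISO week 10 of ISO year 7261.

7261-W10-5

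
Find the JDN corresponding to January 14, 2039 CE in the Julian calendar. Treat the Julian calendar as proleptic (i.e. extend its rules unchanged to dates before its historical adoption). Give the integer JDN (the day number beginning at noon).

Equivalently 27 January 2039 (Gregorian).
JDN 2451545 is 1 January 2000 CE (Gregorian); the target day is +14271 days from there, so JDN = 2465816.

2465816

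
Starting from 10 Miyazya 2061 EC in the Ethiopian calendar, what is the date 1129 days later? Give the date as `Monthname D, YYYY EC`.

Counting 1129 days forward from JDN 2476855 reaches JDN 2477984, which is Ginbot 13, 2064 EC.

Ginbot 13, 2064 EC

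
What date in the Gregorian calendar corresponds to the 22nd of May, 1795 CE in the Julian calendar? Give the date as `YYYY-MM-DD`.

The Julian–Gregorian offset here is 11 days (Julian trailing).
22 May 1795 Julian + 11 days → 2 June 1795 Gregorian.

1795-06-02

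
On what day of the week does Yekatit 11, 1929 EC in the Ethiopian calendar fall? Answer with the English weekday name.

Thursday

In the Gregorian calendar this is 18 February 1937 (JDN 2428583).
JDN 2428583 mod 7 = 3, and JDN 0 was a Monday, so this is a Thursday.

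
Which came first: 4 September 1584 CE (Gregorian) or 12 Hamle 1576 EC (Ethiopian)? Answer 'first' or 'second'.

Converting both to JDN: 2299851 vs 2299801; the smaller is the second.

second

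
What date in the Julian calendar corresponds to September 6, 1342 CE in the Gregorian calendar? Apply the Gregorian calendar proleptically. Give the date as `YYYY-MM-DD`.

1342-08-29

At this point the Julian calendar is 8 days behind the Gregorian.
6 September 1342 Gregorian − 8 days → 29 August 1342 Julian.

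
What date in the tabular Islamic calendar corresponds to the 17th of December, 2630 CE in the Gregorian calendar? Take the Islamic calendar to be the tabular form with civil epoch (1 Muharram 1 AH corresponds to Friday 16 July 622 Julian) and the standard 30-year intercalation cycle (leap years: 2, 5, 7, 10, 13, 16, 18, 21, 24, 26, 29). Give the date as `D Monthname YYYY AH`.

Julian Day Number of the source date = 2681998.
Converting JDN 2681998 to the tabular Islamic calendar gives 20 Muharram 2071 AH.

20 Muharram 2071 AH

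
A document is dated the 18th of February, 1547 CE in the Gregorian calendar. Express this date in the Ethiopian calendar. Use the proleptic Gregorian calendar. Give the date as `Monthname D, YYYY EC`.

Both dates share Julian Day Number 2286138; in the Ethiopian calendar that is 14 Yekatit 1539 EC.

Yekatit 14, 1539 EC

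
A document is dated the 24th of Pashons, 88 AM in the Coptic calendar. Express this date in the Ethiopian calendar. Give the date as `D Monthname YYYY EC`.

Both dates share Julian Day Number 1857070; in the Ethiopian calendar that is 24 Ginbot 364 EC.

24 Ginbot 364 EC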